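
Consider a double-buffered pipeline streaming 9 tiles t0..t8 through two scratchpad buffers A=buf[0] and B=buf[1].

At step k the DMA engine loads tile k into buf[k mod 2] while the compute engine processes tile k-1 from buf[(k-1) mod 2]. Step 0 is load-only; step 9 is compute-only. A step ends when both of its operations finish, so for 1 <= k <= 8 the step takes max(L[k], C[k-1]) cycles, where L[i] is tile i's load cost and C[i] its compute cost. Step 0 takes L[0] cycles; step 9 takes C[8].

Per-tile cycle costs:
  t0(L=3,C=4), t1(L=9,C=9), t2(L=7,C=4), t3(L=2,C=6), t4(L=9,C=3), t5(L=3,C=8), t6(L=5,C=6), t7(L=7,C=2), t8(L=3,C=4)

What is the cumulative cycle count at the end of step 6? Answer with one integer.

[0] DMA t0→A (3c) ∥ CU idle ⇒ 3c, clock 3
[1] DMA t1→B (9c) ∥ CU A:t0 (4c) ⇒ 9c, clock 12
[2] DMA t2→A (7c) ∥ CU B:t1 (9c) ⇒ 9c, clock 21
[3] DMA t3→B (2c) ∥ CU A:t2 (4c) ⇒ 4c, clock 25
[4] DMA t4→A (9c) ∥ CU B:t3 (6c) ⇒ 9c, clock 34
[5] DMA t5→B (3c) ∥ CU A:t4 (3c) ⇒ 3c, clock 37
[6] DMA t6→A (5c) ∥ CU B:t5 (8c) ⇒ 8c, clock 45
[7] DMA t7→B (7c) ∥ CU A:t6 (6c) ⇒ 7c, clock 52
[8] DMA t8→A (3c) ∥ CU B:t7 (2c) ⇒ 3c, clock 55
[9] DMA idle ∥ CU A:t8 (4c) ⇒ 4c, clock 59

end_cycle[6] = 45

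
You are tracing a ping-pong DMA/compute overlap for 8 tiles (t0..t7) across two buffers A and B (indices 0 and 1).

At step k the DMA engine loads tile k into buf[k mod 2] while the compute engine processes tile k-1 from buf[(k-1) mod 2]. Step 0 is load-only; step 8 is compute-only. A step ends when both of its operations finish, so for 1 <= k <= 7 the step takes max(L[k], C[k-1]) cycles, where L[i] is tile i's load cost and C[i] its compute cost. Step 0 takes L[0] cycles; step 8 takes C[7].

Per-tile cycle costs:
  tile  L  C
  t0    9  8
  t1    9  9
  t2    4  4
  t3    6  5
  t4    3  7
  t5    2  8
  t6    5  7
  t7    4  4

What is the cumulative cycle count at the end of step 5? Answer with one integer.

k=0 load=t0/9c comp=- wait=9 total=9
k=1 load=t1/9c comp=t0/8c wait=9 total=18
k=2 load=t2/4c comp=t1/9c wait=9 total=27
k=3 load=t3/6c comp=t2/4c wait=6 total=33
k=4 load=t4/3c comp=t3/5c wait=5 total=38
k=5 load=t5/2c comp=t4/7c wait=7 total=45
k=6 load=t6/5c comp=t5/8c wait=8 total=53
k=7 load=t7/4c comp=t6/7c wait=7 total=60
k=8 load=- comp=t7/4c wait=4 total=64

end_cycle[5] = 45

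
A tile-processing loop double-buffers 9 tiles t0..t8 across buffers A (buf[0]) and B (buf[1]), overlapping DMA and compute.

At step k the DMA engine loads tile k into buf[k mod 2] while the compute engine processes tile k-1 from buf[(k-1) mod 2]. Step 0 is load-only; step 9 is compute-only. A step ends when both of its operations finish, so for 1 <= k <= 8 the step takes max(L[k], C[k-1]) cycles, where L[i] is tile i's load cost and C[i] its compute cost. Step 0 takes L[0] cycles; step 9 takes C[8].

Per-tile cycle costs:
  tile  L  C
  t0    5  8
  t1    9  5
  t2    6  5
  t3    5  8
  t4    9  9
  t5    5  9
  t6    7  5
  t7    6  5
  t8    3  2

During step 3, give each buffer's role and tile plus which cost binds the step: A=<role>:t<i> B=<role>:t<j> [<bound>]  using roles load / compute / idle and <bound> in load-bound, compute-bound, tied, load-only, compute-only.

step 3: A=compute:t2 B=load:t3 [tied]

[0] DMA t0→A (5c) ∥ CU idle ⇒ 5c, clock 5
[1] DMA t1→B (9c) ∥ CU A:t0 (8c) ⇒ 9c, clock 14
[2] DMA t2→A (6c) ∥ CU B:t1 (5c) ⇒ 6c, clock 20
[3] DMA t3→B (5c) ∥ CU A:t2 (5c) ⇒ 5c, clock 25
[4] DMA t4→A (9c) ∥ CU B:t3 (8c) ⇒ 9c, clock 34
[5] DMA t5→B (5c) ∥ CU A:t4 (9c) ⇒ 9c, clock 43
[6] DMA t6→A (7c) ∥ CU B:t5 (9c) ⇒ 9c, clock 52
[7] DMA t7→B (6c) ∥ CU A:t6 (5c) ⇒ 6c, clock 58
[8] DMA t8→A (3c) ∥ CU B:t7 (5c) ⇒ 5c, clock 63
[9] DMA idle ∥ CU A:t8 (2c) ⇒ 2c, clock 65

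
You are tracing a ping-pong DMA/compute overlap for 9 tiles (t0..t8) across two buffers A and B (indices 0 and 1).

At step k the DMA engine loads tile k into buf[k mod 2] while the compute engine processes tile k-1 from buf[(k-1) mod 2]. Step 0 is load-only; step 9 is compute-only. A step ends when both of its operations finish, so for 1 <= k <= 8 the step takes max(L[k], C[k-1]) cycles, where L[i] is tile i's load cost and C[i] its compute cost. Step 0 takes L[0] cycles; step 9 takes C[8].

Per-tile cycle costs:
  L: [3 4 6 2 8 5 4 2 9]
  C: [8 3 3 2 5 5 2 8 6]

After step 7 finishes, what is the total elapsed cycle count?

step 0: L[0]=3 → dur=3, Σ=3 | A=load:t0 B=idle [load-only]
step 1: L[1]=4 C[0]=8 → dur=8, Σ=11 | A=compute:t0 B=load:t1 [compute-bound]
step 2: L[2]=6 C[1]=3 → dur=6, Σ=17 | A=load:t2 B=compute:t1 [load-bound]
step 3: L[3]=2 C[2]=3 → dur=3, Σ=20 | A=compute:t2 B=load:t3 [compute-bound]
step 4: L[4]=8 C[3]=2 → dur=8, Σ=28 | A=load:t4 B=compute:t3 [load-bound]
step 5: L[5]=5 C[4]=5 → dur=5, Σ=33 | A=compute:t4 B=load:t5 [tied]
step 6: L[6]=4 C[5]=5 → dur=5, Σ=38 | A=load:t6 B=compute:t5 [compute-bound]
step 7: L[7]=2 C[6]=2 → dur=2, Σ=40 | A=compute:t6 B=load:t7 [tied]
step 8: L[8]=9 C[7]=8 → dur=9, Σ=49 | A=load:t8 B=compute:t7 [load-bound]
step 9: C[8]=6 → dur=6, Σ=55 | A=compute:t8 B=idle [compute-only]

end_cycle[7] = 40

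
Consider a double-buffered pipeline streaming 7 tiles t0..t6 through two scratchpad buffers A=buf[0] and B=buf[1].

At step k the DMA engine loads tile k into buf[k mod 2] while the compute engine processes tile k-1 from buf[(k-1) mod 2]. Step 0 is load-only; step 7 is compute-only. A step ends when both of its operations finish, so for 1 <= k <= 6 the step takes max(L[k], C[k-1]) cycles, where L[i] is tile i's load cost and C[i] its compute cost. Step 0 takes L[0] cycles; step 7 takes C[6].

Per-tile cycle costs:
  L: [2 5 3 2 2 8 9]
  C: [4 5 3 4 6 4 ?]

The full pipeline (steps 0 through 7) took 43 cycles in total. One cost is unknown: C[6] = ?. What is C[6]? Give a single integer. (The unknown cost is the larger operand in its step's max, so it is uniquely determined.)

step 0 = dur = L[0]=2 = 2
step 1 = dur = max(L[1]=5, C[0]=4) = 5
step 2 = dur = max(L[2]=3, C[1]=5) = 5
step 3 = dur = max(L[3]=2, C[2]=3) = 3
step 4 = dur = max(L[4]=2, C[3]=4) = 4
step 5 = dur = max(L[5]=8, C[4]=6) = 8
step 6 = dur = max(L[6]=9, C[5]=4) = 9
step 7 = dur = C[6]=? = C[6]  (unknown; binding)
sum of known step durations = 36
dur[7] = total - known = 43 - 36 = 7
C[6] is the binding max in step 7, so C[6] = dur[7] = 7

C[6] = 7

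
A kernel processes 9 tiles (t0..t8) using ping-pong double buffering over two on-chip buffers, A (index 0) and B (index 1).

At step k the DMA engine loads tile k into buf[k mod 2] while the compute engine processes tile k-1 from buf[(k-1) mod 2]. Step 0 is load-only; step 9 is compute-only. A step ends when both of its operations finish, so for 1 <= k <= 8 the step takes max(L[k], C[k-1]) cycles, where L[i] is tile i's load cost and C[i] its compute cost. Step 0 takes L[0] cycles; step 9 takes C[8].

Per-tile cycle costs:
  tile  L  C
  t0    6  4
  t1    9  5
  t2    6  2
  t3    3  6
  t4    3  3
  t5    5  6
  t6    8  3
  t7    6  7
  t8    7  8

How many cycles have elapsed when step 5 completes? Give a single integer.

end_cycle[5] = 35

  0. 6=6c; end=6; A:t0 B:-
  1. max(9,4)=9c; end=15; A:t0 B:t1
  2. max(6,5)=6c; end=21; A:t2 B:t1
  3. max(3,2)=3c; end=24; A:t2 B:t3
  4. max(3,6)=6c; end=30; A:t4 B:t3
  5. max(5,3)=5c; end=35; A:t4 B:t5
  6. max(8,6)=8c; end=43; A:t6 B:t5
  7. max(6,3)=6c; end=49; A:t6 B:t7
  8. max(7,7)=7c; end=56; A:t8 B:t7
  9. 8=8c; end=64; A:t8 B:t7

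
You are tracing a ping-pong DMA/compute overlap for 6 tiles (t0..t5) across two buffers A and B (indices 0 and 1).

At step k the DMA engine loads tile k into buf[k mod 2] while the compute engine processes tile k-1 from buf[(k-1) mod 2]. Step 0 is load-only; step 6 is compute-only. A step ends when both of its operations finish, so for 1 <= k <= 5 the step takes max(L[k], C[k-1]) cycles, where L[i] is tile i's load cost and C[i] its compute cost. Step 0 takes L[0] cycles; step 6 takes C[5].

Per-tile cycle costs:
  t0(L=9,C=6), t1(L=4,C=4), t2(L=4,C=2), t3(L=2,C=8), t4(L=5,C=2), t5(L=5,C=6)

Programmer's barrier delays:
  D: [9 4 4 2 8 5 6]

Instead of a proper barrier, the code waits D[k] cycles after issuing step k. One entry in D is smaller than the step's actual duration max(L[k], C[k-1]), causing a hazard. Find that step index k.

k=0 barrier L[0]=9→9c, D[0]=9 ok
k=1 barrier max(L[1]=4,C[0]=6)→6c, D[1]=4 SHORT
k=2 barrier max(L[2]=4,C[1]=4)→4c, D[2]=4 ok
k=3 barrier max(L[3]=2,C[2]=2)→2c, D[3]=2 ok
k=4 barrier max(L[4]=5,C[3]=8)→8c, D[4]=8 ok
k=5 barrier max(L[5]=5,C[4]=2)→5c, D[5]=5 ok
k=6 barrier C[5]=6→6c, D[6]=6 ok

hazard at step 1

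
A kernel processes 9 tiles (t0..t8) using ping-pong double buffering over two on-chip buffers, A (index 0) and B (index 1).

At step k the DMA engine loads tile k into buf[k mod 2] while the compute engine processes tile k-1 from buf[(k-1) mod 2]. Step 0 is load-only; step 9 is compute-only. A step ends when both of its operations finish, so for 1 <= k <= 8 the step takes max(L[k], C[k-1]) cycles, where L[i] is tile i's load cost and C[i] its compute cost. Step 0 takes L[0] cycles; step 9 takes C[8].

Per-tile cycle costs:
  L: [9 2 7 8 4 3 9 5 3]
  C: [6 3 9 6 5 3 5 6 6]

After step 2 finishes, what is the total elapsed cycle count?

  0. 9=9c; end=9; A:t0 B:-
  1. max(2,6)=6c; end=15; A:t0 B:t1
  2. max(7,3)=7c; end=22; A:t2 B:t1
  3. max(8,9)=9c; end=31; A:t2 B:t3
  4. max(4,6)=6c; end=37; A:t4 B:t3
  5. max(3,5)=5c; end=42; A:t4 B:t5
  6. max(9,3)=9c; end=51; A:t6 B:t5
  7. max(5,5)=5c; end=56; A:t6 B:t7
  8. max(3,6)=6c; end=62; A:t8 B:t7
  9. 6=6c; end=68; A:t8 B:t7

end_cycle[2] = 22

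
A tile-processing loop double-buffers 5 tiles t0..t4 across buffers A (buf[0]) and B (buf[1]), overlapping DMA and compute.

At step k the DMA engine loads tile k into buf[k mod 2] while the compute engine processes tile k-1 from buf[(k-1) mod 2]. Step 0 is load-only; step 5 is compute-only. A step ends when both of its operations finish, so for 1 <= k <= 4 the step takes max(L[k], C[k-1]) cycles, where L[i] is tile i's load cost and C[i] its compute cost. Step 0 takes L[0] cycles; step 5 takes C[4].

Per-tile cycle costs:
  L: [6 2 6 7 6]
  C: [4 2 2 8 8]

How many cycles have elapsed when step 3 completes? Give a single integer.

end_cycle[3] = 23

[0] DMA t0→A (6c) ∥ CU idle ⇒ 6c, clock 6
[1] DMA t1→B (2c) ∥ CU A:t0 (4c) ⇒ 4c, clock 10
[2] DMA t2→A (6c) ∥ CU B:t1 (2c) ⇒ 6c, clock 16
[3] DMA t3→B (7c) ∥ CU A:t2 (2c) ⇒ 7c, clock 23
[4] DMA t4→A (6c) ∥ CU B:t3 (8c) ⇒ 8c, clock 31
[5] DMA idle ∥ CU A:t4 (8c) ⇒ 8c, clock 39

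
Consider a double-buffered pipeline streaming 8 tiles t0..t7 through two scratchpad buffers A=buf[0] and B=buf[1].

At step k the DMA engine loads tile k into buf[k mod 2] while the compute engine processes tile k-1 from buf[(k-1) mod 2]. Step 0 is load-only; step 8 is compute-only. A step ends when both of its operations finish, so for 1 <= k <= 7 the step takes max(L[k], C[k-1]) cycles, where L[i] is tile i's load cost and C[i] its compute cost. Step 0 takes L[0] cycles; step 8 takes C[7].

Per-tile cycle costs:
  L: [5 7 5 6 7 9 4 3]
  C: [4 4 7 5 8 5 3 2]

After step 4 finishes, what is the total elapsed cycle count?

end_cycle[4] = 31

step 0: L[0]=5 → dur=5, Σ=5 | A=load:t0 B=idle [load-only]
step 1: L[1]=7 C[0]=4 → dur=7, Σ=12 | A=compute:t0 B=load:t1 [load-bound]
step 2: L[2]=5 C[1]=4 → dur=5, Σ=17 | A=load:t2 B=compute:t1 [load-bound]
step 3: L[3]=6 C[2]=7 → dur=7, Σ=24 | A=compute:t2 B=load:t3 [compute-bound]
step 4: L[4]=7 C[3]=5 → dur=7, Σ=31 | A=load:t4 B=compute:t3 [load-bound]
step 5: L[5]=9 C[4]=8 → dur=9, Σ=40 | A=compute:t4 B=load:t5 [load-bound]
step 6: L[6]=4 C[5]=5 → dur=5, Σ=45 | A=load:t6 B=compute:t5 [compute-bound]
step 7: L[7]=3 C[6]=3 → dur=3, Σ=48 | A=compute:t6 B=load:t7 [tied]
step 8: C[7]=2 → dur=2, Σ=50 | A=idle B=compute:t7 [compute-only]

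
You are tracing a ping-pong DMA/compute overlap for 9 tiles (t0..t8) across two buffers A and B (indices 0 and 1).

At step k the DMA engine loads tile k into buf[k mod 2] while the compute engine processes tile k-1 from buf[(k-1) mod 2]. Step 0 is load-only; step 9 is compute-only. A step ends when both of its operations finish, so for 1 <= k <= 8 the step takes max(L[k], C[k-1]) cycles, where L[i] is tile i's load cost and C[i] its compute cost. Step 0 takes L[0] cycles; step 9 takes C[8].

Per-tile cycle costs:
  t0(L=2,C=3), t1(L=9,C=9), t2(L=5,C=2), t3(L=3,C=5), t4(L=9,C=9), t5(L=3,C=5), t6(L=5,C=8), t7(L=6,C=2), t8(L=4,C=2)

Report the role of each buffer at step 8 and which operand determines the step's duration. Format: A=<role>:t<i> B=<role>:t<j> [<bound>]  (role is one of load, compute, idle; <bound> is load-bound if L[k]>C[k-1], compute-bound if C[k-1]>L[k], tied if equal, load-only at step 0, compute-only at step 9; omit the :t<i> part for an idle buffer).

step 8: A=load:t8 B=compute:t7 [load-bound]

k=0 load=t0/2c comp=- wait=2 total=2
k=1 load=t1/9c comp=t0/3c wait=9 total=11
k=2 load=t2/5c comp=t1/9c wait=9 total=20
k=3 load=t3/3c comp=t2/2c wait=3 total=23
k=4 load=t4/9c comp=t3/5c wait=9 total=32
k=5 load=t5/3c comp=t4/9c wait=9 total=41
k=6 load=t6/5c comp=t5/5c wait=5 total=46
k=7 load=t7/6c comp=t6/8c wait=8 total=54
k=8 load=t8/4c comp=t7/2c wait=4 total=58
k=9 load=- comp=t8/2c wait=2 total=60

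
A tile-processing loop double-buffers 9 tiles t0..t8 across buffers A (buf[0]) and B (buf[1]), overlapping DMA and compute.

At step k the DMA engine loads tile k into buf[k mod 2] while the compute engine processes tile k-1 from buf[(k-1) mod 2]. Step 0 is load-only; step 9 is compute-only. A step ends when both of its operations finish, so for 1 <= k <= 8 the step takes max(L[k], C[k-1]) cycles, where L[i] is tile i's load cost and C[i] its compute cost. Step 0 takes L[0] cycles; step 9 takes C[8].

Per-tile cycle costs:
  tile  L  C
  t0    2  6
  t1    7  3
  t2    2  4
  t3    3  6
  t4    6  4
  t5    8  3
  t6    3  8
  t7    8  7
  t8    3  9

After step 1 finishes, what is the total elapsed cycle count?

k=0 load=t0/2c comp=- wait=2 total=2
k=1 load=t1/7c comp=t0/6c wait=7 total=9
k=2 load=t2/2c comp=t1/3c wait=3 total=12
k=3 load=t3/3c comp=t2/4c wait=4 total=16
k=4 load=t4/6c comp=t3/6c wait=6 total=22
k=5 load=t5/8c comp=t4/4c wait=8 total=30
k=6 load=t6/3c comp=t5/3c wait=3 total=33
k=7 load=t7/8c comp=t6/8c wait=8 total=41
k=8 load=t8/3c comp=t7/7c wait=7 total=48
k=9 load=- comp=t8/9c wait=9 total=57

end_cycle[1] = 9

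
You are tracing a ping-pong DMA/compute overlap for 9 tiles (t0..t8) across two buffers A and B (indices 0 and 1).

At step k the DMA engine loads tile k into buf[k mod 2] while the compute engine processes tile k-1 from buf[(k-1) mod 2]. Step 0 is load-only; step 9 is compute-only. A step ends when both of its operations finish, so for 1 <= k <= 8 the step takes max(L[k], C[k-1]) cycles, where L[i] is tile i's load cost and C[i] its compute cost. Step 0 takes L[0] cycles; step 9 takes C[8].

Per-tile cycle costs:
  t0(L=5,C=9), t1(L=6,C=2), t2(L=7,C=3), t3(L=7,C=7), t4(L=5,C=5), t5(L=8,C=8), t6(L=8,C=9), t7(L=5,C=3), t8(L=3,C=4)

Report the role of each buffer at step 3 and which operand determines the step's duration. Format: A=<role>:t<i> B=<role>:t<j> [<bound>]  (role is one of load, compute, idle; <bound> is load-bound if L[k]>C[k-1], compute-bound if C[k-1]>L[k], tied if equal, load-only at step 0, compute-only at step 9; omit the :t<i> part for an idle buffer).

  0. 5=5c; end=5; A:t0 B:-
  1. max(6,9)=9c; end=14; A:t0 B:t1
  2. max(7,2)=7c; end=21; A:t2 B:t1
  3. max(7,3)=7c; end=28; A:t2 B:t3
  4. max(5,7)=7c; end=35; A:t4 B:t3
  5. max(8,5)=8c; end=43; A:t4 B:t5
  6. max(8,8)=8c; end=51; A:t6 B:t5
  7. max(5,9)=9c; end=60; A:t6 B:t7
  8. max(3,3)=3c; end=63; A:t8 B:t7
  9. 4=4c; end=67; A:t8 B:t7

step 3: A=compute:t2 B=load:t3 [load-bound]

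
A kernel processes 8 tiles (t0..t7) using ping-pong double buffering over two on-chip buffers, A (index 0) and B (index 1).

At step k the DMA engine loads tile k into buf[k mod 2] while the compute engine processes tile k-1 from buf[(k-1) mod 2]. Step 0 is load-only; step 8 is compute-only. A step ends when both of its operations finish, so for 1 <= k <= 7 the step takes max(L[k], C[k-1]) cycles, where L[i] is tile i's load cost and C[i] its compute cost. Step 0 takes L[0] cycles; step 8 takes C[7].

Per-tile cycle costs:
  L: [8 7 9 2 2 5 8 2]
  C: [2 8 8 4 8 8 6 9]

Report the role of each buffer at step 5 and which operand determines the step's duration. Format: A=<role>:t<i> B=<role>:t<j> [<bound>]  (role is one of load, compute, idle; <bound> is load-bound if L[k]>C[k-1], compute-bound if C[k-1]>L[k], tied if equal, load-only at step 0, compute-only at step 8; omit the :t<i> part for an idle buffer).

step 5: A=compute:t4 B=load:t5 [compute-bound]

[0] DMA t0→A (8c) ∥ CU idle ⇒ 8c, clock 8
[1] DMA t1→B (7c) ∥ CU A:t0 (2c) ⇒ 7c, clock 15
[2] DMA t2→A (9c) ∥ CU B:t1 (8c) ⇒ 9c, clock 24
[3] DMA t3→B (2c) ∥ CU A:t2 (8c) ⇒ 8c, clock 32
[4] DMA t4→A (2c) ∥ CU B:t3 (4c) ⇒ 4c, clock 36
[5] DMA t5→B (5c) ∥ CU A:t4 (8c) ⇒ 8c, clock 44
[6] DMA t6→A (8c) ∥ CU B:t5 (8c) ⇒ 8c, clock 52
[7] DMA t7→B (2c) ∥ CU A:t6 (6c) ⇒ 6c, clock 58
[8] DMA idle ∥ CU B:t7 (9c) ⇒ 9c, clock 67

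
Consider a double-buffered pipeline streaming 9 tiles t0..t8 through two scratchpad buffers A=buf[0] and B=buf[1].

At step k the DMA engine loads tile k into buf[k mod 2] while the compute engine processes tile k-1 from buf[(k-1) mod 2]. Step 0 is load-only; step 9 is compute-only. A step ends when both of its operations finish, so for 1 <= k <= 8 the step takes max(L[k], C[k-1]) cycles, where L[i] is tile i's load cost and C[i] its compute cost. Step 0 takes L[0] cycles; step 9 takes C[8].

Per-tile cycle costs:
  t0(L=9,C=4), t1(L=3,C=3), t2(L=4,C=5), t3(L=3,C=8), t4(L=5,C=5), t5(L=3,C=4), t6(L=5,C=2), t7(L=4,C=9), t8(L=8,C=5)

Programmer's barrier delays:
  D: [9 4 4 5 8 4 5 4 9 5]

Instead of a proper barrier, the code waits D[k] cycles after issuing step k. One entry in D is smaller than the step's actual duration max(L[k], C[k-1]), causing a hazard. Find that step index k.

hazard at step 5

k=0 barrier L[0]=9→9c, D[0]=9 ok
k=1 barrier max(L[1]=3,C[0]=4)→4c, D[1]=4 ok
k=2 barrier max(L[2]=4,C[1]=3)→4c, D[2]=4 ok
k=3 barrier max(L[3]=3,C[2]=5)→5c, D[3]=5 ok
k=4 barrier max(L[4]=5,C[3]=8)→8c, D[4]=8 ok
k=5 barrier max(L[5]=3,C[4]=5)→5c, D[5]=4 SHORT
k=6 barrier max(L[6]=5,C[5]=4)→5c, D[6]=5 ok
k=7 barrier max(L[7]=4,C[6]=2)→4c, D[7]=4 ok
k=8 barrier max(L[8]=8,C[7]=9)→9c, D[8]=9 ok
k=9 barrier C[8]=5→5c, D[9]=5 ok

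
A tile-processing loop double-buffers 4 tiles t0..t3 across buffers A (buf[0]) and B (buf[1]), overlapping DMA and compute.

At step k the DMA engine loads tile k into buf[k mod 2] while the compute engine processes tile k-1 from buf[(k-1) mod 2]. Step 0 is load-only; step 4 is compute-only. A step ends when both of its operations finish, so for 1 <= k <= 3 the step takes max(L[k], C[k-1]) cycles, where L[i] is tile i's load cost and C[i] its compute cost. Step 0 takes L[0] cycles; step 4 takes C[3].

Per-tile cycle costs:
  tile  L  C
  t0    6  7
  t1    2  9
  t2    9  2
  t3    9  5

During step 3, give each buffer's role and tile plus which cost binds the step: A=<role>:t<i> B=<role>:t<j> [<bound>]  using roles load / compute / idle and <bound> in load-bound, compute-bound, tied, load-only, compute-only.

k=0 load=t0/6c comp=- wait=6 total=6
k=1 load=t1/2c comp=t0/7c wait=7 total=13
k=2 load=t2/9c comp=t1/9c wait=9 total=22
k=3 load=t3/9c comp=t2/2c wait=9 total=31
k=4 load=- comp=t3/5c wait=5 total=36

step 3: A=compute:t2 B=load:t3 [load-bound]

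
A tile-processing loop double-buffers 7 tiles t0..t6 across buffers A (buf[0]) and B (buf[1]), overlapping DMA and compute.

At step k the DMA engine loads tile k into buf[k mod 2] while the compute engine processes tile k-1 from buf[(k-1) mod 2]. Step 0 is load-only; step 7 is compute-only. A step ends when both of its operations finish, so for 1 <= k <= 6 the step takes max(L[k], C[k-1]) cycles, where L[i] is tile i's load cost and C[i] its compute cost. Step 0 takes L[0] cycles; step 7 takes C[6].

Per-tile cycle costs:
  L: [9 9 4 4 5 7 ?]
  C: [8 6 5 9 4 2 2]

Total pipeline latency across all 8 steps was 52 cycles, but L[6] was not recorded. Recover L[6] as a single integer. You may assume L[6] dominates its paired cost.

L[6] = 5

step 0 = dur = L[0]=9 = 9
step 1 = dur = max(L[1]=9, C[0]=8) = 9
step 2 = dur = max(L[2]=4, C[1]=6) = 6
step 3 = dur = max(L[3]=4, C[2]=5) = 5
step 4 = dur = max(L[4]=5, C[3]=9) = 9
step 5 = dur = max(L[5]=7, C[4]=4) = 7
step 6 = dur = max(L[6]=?, C[5]=2) = L[6]  (unknown; binding)
step 7 = dur = C[6]=2 = 2
sum of known step durations = 47
dur[6] = total - known = 52 - 47 = 5
L[6] is the binding max in step 6, so L[6] = dur[6] = 5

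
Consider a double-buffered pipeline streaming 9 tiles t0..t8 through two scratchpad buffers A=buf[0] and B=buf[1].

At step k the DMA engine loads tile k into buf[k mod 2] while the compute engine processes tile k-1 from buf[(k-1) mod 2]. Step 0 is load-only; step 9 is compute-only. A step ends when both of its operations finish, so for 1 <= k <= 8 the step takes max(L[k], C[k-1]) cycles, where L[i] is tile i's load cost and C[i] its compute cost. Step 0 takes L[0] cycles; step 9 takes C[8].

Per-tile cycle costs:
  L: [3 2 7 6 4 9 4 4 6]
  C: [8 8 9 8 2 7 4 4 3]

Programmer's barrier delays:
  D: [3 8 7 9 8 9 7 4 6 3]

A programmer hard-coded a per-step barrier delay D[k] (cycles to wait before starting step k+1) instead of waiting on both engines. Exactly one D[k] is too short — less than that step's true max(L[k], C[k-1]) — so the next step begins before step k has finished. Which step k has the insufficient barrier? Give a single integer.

[0] required=L[0]=3=3 vs D=3 ok
[1] required=max(L[1]=2,C[0]=8)=8 vs D=8 ok
[2] required=max(L[2]=7,C[1]=8)=8 vs D=7 SHORT
[3] required=max(L[3]=6,C[2]=9)=9 vs D=9 ok
[4] required=max(L[4]=4,C[3]=8)=8 vs D=8 ok
[5] required=max(L[5]=9,C[4]=2)=9 vs D=9 ok
[6] required=max(L[6]=4,C[5]=7)=7 vs D=7 ok
[7] required=max(L[7]=4,C[6]=4)=4 vs D=4 ok
[8] required=max(L[8]=6,C[7]=4)=6 vs D=6 ok
[9] required=C[8]=3=3 vs D=3 ok

hazard at step 2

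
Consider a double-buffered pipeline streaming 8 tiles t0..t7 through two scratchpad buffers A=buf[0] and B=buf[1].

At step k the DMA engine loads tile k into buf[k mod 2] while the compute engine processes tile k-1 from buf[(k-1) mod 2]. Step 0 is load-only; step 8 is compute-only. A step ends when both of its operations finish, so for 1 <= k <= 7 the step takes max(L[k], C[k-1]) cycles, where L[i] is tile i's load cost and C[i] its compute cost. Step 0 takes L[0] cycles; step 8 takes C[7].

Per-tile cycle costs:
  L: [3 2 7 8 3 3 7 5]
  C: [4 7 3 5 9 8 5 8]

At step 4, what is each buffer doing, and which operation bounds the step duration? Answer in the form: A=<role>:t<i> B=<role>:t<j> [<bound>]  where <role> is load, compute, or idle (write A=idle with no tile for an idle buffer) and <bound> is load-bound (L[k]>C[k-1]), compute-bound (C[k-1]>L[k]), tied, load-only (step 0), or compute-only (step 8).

  0. 3=3c; end=3; A:t0 B:-
  1. max(2,4)=4c; end=7; A:t0 B:t1
  2. max(7,7)=7c; end=14; A:t2 B:t1
  3. max(8,3)=8c; end=22; A:t2 B:t3
  4. max(3,5)=5c; end=27; A:t4 B:t3
  5. max(3,9)=9c; end=36; A:t4 B:t5
  6. max(7,8)=8c; end=44; A:t6 B:t5
  7. max(5,5)=5c; end=49; A:t6 B:t7
  8. 8=8c; end=57; A:t6 B:t7

step 4: A=load:t4 B=compute:t3 [compute-bound]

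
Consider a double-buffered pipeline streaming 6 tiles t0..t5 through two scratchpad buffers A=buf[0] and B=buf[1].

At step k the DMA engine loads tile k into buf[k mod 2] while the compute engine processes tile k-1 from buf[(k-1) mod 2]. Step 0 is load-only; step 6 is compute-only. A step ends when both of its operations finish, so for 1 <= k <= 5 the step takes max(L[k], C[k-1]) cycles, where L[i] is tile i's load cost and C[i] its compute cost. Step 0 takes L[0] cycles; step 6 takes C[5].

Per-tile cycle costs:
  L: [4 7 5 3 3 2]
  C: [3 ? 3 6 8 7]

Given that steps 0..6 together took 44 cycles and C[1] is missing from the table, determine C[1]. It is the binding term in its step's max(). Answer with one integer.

step 0 | dur = L[0]=4 = 4
step 1 | dur = max(L[1]=7, C[0]=3) = 7
step 2 | dur = max(L[2]=5, C[1]=?) = C[1]  (unknown; binding)
step 3 | dur = max(L[3]=3, C[2]=3) = 3
step 4 | dur = max(L[4]=3, C[3]=6) = 6
step 5 | dur = max(L[5]=2, C[4]=8) = 8
step 6 | dur = C[5]=7 = 7
sum of known step durations = 35
dur[2] = total - known = 44 - 35 = 9
C[1] is the binding max in step 2, so C[1] = dur[2] = 9

C[1] = 9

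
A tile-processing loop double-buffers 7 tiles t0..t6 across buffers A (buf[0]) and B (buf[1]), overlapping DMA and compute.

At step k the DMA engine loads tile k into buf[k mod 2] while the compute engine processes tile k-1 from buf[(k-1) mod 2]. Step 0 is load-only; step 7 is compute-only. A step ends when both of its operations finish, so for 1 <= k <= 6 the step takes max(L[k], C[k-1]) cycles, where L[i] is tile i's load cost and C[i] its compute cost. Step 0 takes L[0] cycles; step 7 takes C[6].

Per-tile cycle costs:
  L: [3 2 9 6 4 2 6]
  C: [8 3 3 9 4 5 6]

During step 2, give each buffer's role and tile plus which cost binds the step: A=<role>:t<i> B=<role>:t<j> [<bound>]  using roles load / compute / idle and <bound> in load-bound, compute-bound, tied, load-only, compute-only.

  0. 3=3c; end=3; A:t0 B:-
  1. max(2,8)=8c; end=11; A:t0 B:t1
  2. max(9,3)=9c; end=20; A:t2 B:t1
  3. max(6,3)=6c; end=26; A:t2 B:t3
  4. max(4,9)=9c; end=35; A:t4 B:t3
  5. max(2,4)=4c; end=39; A:t4 B:t5
  6. max(6,5)=6c; end=45; A:t6 B:t5
  7. 6=6c; end=51; A:t6 B:t5

step 2: A=load:t2 B=compute:t1 [load-bound]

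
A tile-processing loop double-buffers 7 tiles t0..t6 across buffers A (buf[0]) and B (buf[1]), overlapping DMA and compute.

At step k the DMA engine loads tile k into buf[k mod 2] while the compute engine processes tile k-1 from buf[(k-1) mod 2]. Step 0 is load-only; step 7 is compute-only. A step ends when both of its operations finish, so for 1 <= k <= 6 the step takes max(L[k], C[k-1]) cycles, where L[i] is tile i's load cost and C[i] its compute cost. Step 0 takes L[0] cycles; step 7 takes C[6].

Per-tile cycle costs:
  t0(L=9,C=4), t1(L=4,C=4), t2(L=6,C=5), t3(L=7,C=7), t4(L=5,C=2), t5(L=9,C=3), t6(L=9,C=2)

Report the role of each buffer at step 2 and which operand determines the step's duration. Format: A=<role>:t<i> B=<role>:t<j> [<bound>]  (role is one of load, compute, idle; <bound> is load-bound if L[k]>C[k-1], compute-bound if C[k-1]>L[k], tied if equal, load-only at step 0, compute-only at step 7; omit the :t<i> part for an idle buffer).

step 2: A=load:t2 B=compute:t1 [load-bound]

  0. 9=9c; end=9; A:t0 B:-
  1. max(4,4)=4c; end=13; A:t0 B:t1
  2. max(6,4)=6c; end=19; A:t2 B:t1
  3. max(7,5)=7c; end=26; A:t2 B:t3
  4. max(5,7)=7c; end=33; A:t4 B:t3
  5. max(9,2)=9c; end=42; A:t4 B:t5
  6. max(9,3)=9c; end=51; A:t6 B:t5
  7. 2=2c; end=53; A:t6 B:t5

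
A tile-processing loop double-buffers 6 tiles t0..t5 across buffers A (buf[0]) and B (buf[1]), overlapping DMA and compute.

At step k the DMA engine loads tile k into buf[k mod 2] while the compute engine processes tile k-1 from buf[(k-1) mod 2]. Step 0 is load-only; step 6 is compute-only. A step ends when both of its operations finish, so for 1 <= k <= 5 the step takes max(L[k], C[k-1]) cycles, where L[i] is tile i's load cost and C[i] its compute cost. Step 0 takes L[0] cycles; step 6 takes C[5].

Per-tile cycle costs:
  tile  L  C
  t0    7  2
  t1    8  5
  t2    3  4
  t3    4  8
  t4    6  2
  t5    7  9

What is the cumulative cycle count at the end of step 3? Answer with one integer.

step 0: L[0]=7 → dur=7, Σ=7 | A=load:t0 B=idle [load-only]
step 1: L[1]=8 C[0]=2 → dur=8, Σ=15 | A=compute:t0 B=load:t1 [load-bound]
step 2: L[2]=3 C[1]=5 → dur=5, Σ=20 | A=load:t2 B=compute:t1 [compute-bound]
step 3: L[3]=4 C[2]=4 → dur=4, Σ=24 | A=compute:t2 B=load:t3 [tied]
step 4: L[4]=6 C[3]=8 → dur=8, Σ=32 | A=load:t4 B=compute:t3 [compute-bound]
step 5: L[5]=7 C[4]=2 → dur=7, Σ=39 | A=compute:t4 B=load:t5 [load-bound]
step 6: C[5]=9 → dur=9, Σ=48 | A=idle B=compute:t5 [compute-only]

end_cycle[3] = 24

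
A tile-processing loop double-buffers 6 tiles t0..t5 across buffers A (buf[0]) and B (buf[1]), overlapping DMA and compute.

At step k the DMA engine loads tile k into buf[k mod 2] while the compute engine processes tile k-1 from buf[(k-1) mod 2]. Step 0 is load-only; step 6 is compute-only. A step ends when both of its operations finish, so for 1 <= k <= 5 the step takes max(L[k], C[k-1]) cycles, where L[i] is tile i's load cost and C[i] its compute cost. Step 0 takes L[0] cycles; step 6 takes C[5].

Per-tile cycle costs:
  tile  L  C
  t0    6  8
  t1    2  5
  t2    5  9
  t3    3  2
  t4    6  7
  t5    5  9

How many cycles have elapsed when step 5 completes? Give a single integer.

  0. 6=6c; end=6; A:t0 B:-
  1. max(2,8)=8c; end=14; A:t0 B:t1
  2. max(5,5)=5c; end=19; A:t2 B:t1
  3. max(3,9)=9c; end=28; A:t2 B:t3
  4. max(6,2)=6c; end=34; A:t4 B:t3
  5. max(5,7)=7c; end=41; A:t4 B:t5
  6. 9=9c; end=50; A:t4 B:t5

end_cycle[5] = 41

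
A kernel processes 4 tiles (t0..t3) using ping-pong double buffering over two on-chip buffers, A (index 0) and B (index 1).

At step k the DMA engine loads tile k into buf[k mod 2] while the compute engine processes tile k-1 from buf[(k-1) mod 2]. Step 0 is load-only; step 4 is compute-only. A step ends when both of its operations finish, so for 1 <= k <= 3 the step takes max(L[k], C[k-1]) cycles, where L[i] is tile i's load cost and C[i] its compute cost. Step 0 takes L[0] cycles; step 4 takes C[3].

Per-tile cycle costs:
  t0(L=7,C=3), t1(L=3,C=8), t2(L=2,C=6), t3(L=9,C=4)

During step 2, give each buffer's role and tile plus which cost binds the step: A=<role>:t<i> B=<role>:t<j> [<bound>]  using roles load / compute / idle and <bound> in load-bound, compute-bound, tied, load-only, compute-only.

step 2: A=load:t2 B=compute:t1 [compute-bound]

k=0 load=t0/7c comp=- wait=7 total=7
k=1 load=t1/3c comp=t0/3c wait=3 total=10
k=2 load=t2/2c comp=t1/8c wait=8 total=18
k=3 load=t3/9c comp=t2/6c wait=9 total=27
k=4 load=- comp=t3/4c wait=4 total=31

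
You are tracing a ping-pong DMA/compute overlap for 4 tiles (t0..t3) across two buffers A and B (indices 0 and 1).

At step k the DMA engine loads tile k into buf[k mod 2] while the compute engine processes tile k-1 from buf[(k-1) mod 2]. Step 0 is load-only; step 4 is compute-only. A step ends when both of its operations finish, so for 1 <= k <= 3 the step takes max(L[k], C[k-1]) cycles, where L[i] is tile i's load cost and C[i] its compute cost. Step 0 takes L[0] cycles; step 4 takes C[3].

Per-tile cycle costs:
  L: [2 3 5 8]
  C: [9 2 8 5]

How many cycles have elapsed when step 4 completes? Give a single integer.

end_cycle[4] = 29

step 0: L[0]=2 → dur=2, Σ=2 | A=load:t0 B=idle [load-only]
step 1: L[1]=3 C[0]=9 → dur=9, Σ=11 | A=compute:t0 B=load:t1 [compute-bound]
step 2: L[2]=5 C[1]=2 → dur=5, Σ=16 | A=load:t2 B=compute:t1 [load-bound]
step 3: L[3]=8 C[2]=8 → dur=8, Σ=24 | A=compute:t2 B=load:t3 [tied]
step 4: C[3]=5 → dur=5, Σ=29 | A=idle B=compute:t3 [compute-only]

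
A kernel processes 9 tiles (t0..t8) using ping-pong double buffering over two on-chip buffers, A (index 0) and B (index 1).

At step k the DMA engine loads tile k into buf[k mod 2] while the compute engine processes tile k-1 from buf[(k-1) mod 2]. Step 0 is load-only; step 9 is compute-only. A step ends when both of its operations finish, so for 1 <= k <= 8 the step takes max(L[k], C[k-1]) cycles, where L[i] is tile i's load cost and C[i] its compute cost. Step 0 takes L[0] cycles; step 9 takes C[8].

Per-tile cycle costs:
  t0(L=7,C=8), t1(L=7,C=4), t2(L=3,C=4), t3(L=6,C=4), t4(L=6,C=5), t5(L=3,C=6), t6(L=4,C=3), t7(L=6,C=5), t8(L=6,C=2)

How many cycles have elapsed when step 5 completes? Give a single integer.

[0] DMA t0→A (7c) ∥ CU idle ⇒ 7c, clock 7
[1] DMA t1→B (7c) ∥ CU A:t0 (8c) ⇒ 8c, clock 15
[2] DMA t2→A (3c) ∥ CU B:t1 (4c) ⇒ 4c, clock 19
[3] DMA t3→B (6c) ∥ CU A:t2 (4c) ⇒ 6c, clock 25
[4] DMA t4→A (6c) ∥ CU B:t3 (4c) ⇒ 6c, clock 31
[5] DMA t5→B (3c) ∥ CU A:t4 (5c) ⇒ 5c, clock 36
[6] DMA t6→A (4c) ∥ CU B:t5 (6c) ⇒ 6c, clock 42
[7] DMA t7→B (6c) ∥ CU A:t6 (3c) ⇒ 6c, clock 48
[8] DMA t8→A (6c) ∥ CU B:t7 (5c) ⇒ 6c, clock 54
[9] DMA idle ∥ CU A:t8 (2c) ⇒ 2c, clock 56

end_cycle[5] = 36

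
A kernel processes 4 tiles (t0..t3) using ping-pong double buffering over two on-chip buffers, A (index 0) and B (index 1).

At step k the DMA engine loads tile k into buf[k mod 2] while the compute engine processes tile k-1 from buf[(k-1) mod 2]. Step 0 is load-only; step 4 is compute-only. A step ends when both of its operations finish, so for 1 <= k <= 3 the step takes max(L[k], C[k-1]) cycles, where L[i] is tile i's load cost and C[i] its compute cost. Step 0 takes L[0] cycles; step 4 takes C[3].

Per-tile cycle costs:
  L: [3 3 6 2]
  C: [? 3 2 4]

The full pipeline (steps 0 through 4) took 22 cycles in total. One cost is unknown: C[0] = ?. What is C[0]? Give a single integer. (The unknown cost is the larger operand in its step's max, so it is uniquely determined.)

step 0: dur = L[0]=3 = 3
step 1: dur = max(L[1]=3, C[0]=?) = C[0]  (unknown; binding)
step 2: dur = max(L[2]=6, C[1]=3) = 6
step 3: dur = max(L[3]=2, C[2]=2) = 2
step 4: dur = C[3]=4 = 4
sum of known step durations = 15
dur[1] = total - known = 22 - 15 = 7
C[0] is the binding max in step 1, so C[0] = dur[1] = 7

C[0] = 7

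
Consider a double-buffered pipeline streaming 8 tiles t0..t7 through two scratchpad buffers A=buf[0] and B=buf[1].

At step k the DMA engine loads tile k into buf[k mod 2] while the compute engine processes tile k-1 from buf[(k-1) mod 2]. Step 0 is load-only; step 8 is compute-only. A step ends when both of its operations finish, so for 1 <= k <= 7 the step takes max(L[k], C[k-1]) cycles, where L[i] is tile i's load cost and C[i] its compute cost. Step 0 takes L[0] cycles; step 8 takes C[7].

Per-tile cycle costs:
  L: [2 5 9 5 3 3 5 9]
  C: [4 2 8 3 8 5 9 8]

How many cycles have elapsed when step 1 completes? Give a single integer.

end_cycle[1] = 7

[0] DMA t0→A (2c) ∥ CU idle ⇒ 2c, clock 2
[1] DMA t1→B (5c) ∥ CU A:t0 (4c) ⇒ 5c, clock 7
[2] DMA t2→A (9c) ∥ CU B:t1 (2c) ⇒ 9c, clock 16
[3] DMA t3→B (5c) ∥ CU A:t2 (8c) ⇒ 8c, clock 24
[4] DMA t4→A (3c) ∥ CU B:t3 (3c) ⇒ 3c, clock 27
[5] DMA t5→B (3c) ∥ CU A:t4 (8c) ⇒ 8c, clock 35
[6] DMA t6→A (5c) ∥ CU B:t5 (5c) ⇒ 5c, clock 40
[7] DMA t7→B (9c) ∥ CU A:t6 (9c) ⇒ 9c, clock 49
[8] DMA idle ∥ CU B:t7 (8c) ⇒ 8c, clock 57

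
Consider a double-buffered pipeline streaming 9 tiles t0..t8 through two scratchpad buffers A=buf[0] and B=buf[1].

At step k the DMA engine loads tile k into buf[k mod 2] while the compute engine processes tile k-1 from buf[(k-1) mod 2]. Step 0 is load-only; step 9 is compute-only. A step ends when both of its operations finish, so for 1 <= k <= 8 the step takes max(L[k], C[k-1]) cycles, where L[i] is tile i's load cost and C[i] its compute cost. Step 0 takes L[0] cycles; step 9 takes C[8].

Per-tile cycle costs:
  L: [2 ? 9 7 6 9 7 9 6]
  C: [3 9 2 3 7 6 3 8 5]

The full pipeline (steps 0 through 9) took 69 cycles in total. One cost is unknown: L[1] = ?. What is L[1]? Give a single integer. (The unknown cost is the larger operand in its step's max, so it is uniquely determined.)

L[1] = 7

step 0 | dur = L[0]=2 = 2
step 1 | dur = max(L[1]=?, C[0]=3) = L[1]  (unknown; binding)
step 2 | dur = max(L[2]=9, C[1]=9) = 9
step 3 | dur = max(L[3]=7, C[2]=2) = 7
step 4 | dur = max(L[4]=6, C[3]=3) = 6
step 5 | dur = max(L[5]=9, C[4]=7) = 9
step 6 | dur = max(L[6]=7, C[5]=6) = 7
step 7 | dur = max(L[7]=9, C[6]=3) = 9
step 8 | dur = max(L[8]=6, C[7]=8) = 8
step 9 | dur = C[8]=5 = 5
sum of known step durations = 62
dur[1] = total - known = 69 - 62 = 7
L[1] is the binding max in step 1, so L[1] = dur[1] = 7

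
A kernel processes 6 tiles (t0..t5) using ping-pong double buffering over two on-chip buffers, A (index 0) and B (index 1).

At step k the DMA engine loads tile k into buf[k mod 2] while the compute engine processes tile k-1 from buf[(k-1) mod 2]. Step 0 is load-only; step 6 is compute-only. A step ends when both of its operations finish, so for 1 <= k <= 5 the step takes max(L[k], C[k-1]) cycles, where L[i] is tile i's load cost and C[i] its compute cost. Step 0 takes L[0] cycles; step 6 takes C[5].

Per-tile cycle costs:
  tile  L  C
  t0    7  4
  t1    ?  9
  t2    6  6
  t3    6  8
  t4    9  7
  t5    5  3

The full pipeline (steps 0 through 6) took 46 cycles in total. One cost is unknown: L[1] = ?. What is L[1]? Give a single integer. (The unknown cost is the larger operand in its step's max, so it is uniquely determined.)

L[1] = 5

step 0 | dur = L[0]=7 = 7
step 1 | dur = max(L[1]=?, C[0]=4) = L[1]  (unknown; binding)
step 2 | dur = max(L[2]=6, C[1]=9) = 9
step 3 | dur = max(L[3]=6, C[2]=6) = 6
step 4 | dur = max(L[4]=9, C[3]=8) = 9
step 5 | dur = max(L[5]=5, C[4]=7) = 7
step 6 | dur = C[5]=3 = 3
sum of known step durations = 41
dur[1] = total - known = 46 - 41 = 5
L[1] is the binding max in step 1, so L[1] = dur[1] = 5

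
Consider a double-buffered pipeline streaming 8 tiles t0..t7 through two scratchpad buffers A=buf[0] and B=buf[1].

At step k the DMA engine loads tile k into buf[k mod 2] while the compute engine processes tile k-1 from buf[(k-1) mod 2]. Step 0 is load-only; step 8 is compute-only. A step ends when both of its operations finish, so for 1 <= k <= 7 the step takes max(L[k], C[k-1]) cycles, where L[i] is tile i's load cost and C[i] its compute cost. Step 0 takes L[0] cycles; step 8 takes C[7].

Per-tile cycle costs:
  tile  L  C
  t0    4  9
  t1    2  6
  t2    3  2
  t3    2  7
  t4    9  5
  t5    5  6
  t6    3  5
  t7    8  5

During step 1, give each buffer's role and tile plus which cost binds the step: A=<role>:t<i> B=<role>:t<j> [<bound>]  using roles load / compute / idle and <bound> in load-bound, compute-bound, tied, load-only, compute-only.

step 0: L[0]=4 → dur=4, Σ=4 | A=load:t0 B=idle [load-only]
step 1: L[1]=2 C[0]=9 → dur=9, Σ=13 | A=compute:t0 B=load:t1 [compute-bound]
step 2: L[2]=3 C[1]=6 → dur=6, Σ=19 | A=load:t2 B=compute:t1 [compute-bound]
step 3: L[3]=2 C[2]=2 → dur=2, Σ=21 | A=compute:t2 B=load:t3 [tied]
step 4: L[4]=9 C[3]=7 → dur=9, Σ=30 | A=load:t4 B=compute:t3 [load-bound]
step 5: L[5]=5 C[4]=5 → dur=5, Σ=35 | A=compute:t4 B=load:t5 [tied]
step 6: L[6]=3 C[5]=6 → dur=6, Σ=41 | A=load:t6 B=compute:t5 [compute-bound]
step 7: L[7]=8 C[6]=5 → dur=8, Σ=49 | A=compute:t6 B=load:t7 [load-bound]
step 8: C[7]=5 → dur=5, Σ=54 | A=idle B=compute:t7 [compute-only]

step 1: A=compute:t0 B=load:t1 [compute-bound]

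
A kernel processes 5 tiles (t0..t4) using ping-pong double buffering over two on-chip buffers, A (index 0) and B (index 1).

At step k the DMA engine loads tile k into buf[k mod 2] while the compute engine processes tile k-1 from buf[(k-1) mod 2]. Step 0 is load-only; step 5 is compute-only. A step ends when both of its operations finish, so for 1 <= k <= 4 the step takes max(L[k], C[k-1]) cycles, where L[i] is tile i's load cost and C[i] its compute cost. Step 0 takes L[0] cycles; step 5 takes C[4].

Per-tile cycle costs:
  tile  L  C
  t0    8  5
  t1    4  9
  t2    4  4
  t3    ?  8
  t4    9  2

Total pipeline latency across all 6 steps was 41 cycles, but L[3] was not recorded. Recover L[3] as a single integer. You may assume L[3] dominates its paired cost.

step 0 | dur = L[0]=8 = 8
step 1 | dur = max(L[1]=4, C[0]=5) = 5
step 2 | dur = max(L[2]=4, C[1]=9) = 9
step 3 | dur = max(L[3]=?, C[2]=4) = L[3]  (unknown; binding)
step 4 | dur = max(L[4]=9, C[3]=8) = 9
step 5 | dur = C[4]=2 = 2
sum of known step durations = 33
dur[3] = total - known = 41 - 33 = 8
L[3] is the binding max in step 3, so L[3] = dur[3] = 8

L[3] = 8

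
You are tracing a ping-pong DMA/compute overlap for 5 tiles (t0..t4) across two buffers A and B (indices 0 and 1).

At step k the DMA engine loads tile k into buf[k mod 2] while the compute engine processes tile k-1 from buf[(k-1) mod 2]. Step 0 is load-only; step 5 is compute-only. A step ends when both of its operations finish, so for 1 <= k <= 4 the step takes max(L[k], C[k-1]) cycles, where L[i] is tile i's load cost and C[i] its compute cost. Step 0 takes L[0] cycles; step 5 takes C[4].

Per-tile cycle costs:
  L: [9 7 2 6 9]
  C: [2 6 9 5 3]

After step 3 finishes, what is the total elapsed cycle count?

[0] DMA t0→A (9c) ∥ CU idle ⇒ 9c, clock 9
[1] DMA t1→B (7c) ∥ CU A:t0 (2c) ⇒ 7c, clock 16
[2] DMA t2→A (2c) ∥ CU B:t1 (6c) ⇒ 6c, clock 22
[3] DMA t3→B (6c) ∥ CU A:t2 (9c) ⇒ 9c, clock 31
[4] DMA t4→A (9c) ∥ CU B:t3 (5c) ⇒ 9c, clock 40
[5] DMA idle ∥ CU A:t4 (3c) ⇒ 3c, clock 43

end_cycle[3] = 31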